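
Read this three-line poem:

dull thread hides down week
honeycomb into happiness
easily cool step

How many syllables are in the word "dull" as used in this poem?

"dull" has 1 syllable.

1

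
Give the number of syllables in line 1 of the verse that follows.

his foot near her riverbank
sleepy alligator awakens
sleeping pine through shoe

Line 1: his(1) + foot(1) + near(1) + her(1) + riverbank(3) = 7

7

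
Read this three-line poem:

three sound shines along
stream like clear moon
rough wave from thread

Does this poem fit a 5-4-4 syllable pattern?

Line 1: three(1) + sound(1) + shines(1) + along(2) = 5 ✓
Line 2: stream(1) + like(1) + clear(1) + moon(1) = 4 ✓
Line 3: rough(1) + wave(1) + from(1) + thread(1) = 4 ✓

Yes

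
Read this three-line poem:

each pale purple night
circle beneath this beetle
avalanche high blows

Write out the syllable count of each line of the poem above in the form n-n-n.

5-7-5

Line 1: each (1), pale (1), purple (2), night (1) → 5
Line 2: circle (2), beneath (2), this (1), beetle (2) → 7
Line 3: avalanche (3), high (1), blows (1) → 5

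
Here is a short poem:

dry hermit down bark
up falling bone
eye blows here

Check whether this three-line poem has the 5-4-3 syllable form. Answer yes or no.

Line 1: "dry hermit down bark": 1+2+1+1 = 5 ✓
Line 2: "up falling bone": 1+2+1 = 4 ✓
Line 3: "eye blows here": 1+1+1 = 3 ✓

Yes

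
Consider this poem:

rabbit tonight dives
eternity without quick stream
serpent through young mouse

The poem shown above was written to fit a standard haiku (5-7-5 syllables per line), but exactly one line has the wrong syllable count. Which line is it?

Line 2

Line 1: rabbit(2) + tonight(2) + dives(1) = 5 ✓
Line 2: eternity(4) + without(2) + quick(1) + stream(1) = 8 (expected 7)
Line 3: serpent(2) + through(1) + young(1) + mouse(1) = 5 ✓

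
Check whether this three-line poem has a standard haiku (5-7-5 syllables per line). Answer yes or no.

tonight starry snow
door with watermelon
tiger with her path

No

Line 1: tonight (2), starry (2), snow (1) → 5 ✓
Line 2: door (1), with (1), watermelon (4) → 6 (expected 7)
Line 3: tiger (2), with (1), her (1), path (1) → 5 ✓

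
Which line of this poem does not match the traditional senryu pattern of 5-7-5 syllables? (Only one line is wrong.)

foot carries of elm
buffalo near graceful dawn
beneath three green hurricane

The third line

Line 1: "foot carries of elm": 1+2+1+1 = 5 ✓
Line 2: "buffalo near graceful dawn": 3+1+2+1 = 7 ✓
Line 3: "beneath three green hurricane": 2+1+1+3 = 7 (expected 5)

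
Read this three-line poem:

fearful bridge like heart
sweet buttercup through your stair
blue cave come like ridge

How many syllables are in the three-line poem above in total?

Line 1: "fearful bridge like heart": 2+1+1+1 = 5
Line 2: "sweet buttercup through your stair": 1+3+1+1+1 = 7
Line 3: "blue cave come like ridge": 1+1+1+1+1 = 5
Total: 5 + 7 + 5 = 17

17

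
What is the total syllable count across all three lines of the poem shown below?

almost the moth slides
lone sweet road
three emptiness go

13

Line 1: almost(2) + the(1) + moth(1) + slides(1) = 5
Line 2: lone(1) + sweet(1) + road(1) = 3
Line 3: three(1) + emptiness(3) + go(1) = 5
Total: 5 + 3 + 5 = 13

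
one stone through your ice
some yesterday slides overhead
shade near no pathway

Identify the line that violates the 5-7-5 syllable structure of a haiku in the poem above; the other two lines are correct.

Line 1: one(1) + stone(1) + through(1) + your(1) + ice(1) = 5 ✓
Line 2: some(1) + yesterday(3) + slides(1) + overhead(3) = 8 (expected 7)
Line 3: shade(1) + near(1) + no(1) + pathway(2) = 5 ✓

Line 2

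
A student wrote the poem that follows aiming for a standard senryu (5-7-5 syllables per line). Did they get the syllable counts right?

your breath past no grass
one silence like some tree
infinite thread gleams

Line 1: "your breath past no grass": 1+1+1+1+1 = 5 ✓
Line 2: "one silence like some tree": 1+2+1+1+1 = 6 (expected 7)
Line 3: "infinite thread gleams": 3+1+1 = 5 ✓

No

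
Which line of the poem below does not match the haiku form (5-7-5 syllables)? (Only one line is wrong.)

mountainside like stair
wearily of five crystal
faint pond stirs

Line 3

Line 1: mountainside(3) + like(1) + stair(1) = 5 ✓
Line 2: wearily(3) + of(1) + five(1) + crystal(2) = 7 ✓
Line 3: faint(1) + pond(1) + stirs(1) = 3 (expected 5)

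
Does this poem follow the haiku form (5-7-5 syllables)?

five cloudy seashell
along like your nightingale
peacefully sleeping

Line 1: "five cloudy seashell": 1+2+2 = 5 ✓
Line 2: "along like your nightingale": 2+1+1+3 = 7 ✓
Line 3: "peacefully sleeping": 3+2 = 5 ✓

Yes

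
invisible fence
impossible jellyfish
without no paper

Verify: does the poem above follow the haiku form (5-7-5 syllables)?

Line 1: invisible(4) + fence(1) = 5 ✓
Line 2: impossible(4) + jellyfish(3) = 7 ✓
Line 3: without(2) + no(1) + paper(2) = 5 ✓

Yes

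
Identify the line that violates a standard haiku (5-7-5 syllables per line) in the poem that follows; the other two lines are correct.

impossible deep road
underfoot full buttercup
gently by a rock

The first line

Line 1: impossible(4) + deep(1) + road(1) = 6 (expected 5)
Line 2: underfoot(3) + full(1) + buttercup(3) = 7 ✓
Line 3: gently(2) + by(1) + a(1) + rock(1) = 5 ✓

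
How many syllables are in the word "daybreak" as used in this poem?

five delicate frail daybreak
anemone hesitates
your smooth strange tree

2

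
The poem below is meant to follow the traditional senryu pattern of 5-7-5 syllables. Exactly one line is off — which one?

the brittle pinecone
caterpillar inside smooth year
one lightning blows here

Line 2

Line 1: the (1), brittle (2), pinecone (2) → 5 ✓
Line 2: caterpillar (4), inside (2), smooth (1), year (1) → 8 (expected 7)
Line 3: one (1), lightning (2), blows (1), here (1) → 5 ✓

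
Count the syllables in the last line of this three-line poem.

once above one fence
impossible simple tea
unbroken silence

5

The last line: unbroken (3), silence (2) → 5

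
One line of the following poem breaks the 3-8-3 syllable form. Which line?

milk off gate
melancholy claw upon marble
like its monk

The second line

Line 1: "milk off gate": 1+1+1 = 3 ✓
Line 2: "melancholy claw upon marble": 4+1+2+2 = 9 (expected 8)
Line 3: "like its monk": 1+1+1 = 3 ✓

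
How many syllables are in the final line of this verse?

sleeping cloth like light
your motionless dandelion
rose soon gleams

The final line: rose(1) + soon(1) + gleams(1) = 3

3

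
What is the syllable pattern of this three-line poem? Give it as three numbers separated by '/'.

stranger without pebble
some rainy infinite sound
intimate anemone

6/7/7

Line 1: stranger(2) + without(2) + pebble(2) = 6
Line 2: some(1) + rainy(2) + infinite(3) + sound(1) = 7
Line 3: intimate(3) + anemone(4) = 7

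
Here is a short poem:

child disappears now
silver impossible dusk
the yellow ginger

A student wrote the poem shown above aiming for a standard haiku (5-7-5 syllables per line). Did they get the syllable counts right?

Yes

Line 1: "child disappears now": 1+3+1 = 5 ✓
Line 2: "silver impossible dusk": 2+4+1 = 7 ✓
Line 3: "the yellow ginger": 1+2+2 = 5 ✓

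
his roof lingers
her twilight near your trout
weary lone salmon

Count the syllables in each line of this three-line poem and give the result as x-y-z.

Line 1: his (1), roof (1), lingers (2) → 4
Line 2: her (1), twilight (2), near (1), your (1), trout (1) → 6
Line 3: weary (2), lone (1), salmon (2) → 5

4-6-5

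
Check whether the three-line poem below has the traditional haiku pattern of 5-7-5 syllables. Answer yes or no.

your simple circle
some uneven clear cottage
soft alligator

Line 1: "your simple circle": 1+2+2 = 5 ✓
Line 2: "some uneven clear cottage": 1+3+1+2 = 7 ✓
Line 3: "soft alligator": 1+4 = 5 ✓

Yes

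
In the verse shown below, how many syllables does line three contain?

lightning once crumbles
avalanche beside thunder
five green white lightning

Line three: five(1) + green(1) + white(1) + lightning(2) = 5

5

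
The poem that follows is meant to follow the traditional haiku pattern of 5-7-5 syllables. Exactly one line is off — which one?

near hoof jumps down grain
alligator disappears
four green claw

Line 1: "near hoof jumps down grain": 1+1+1+1+1 = 5 ✓
Line 2: "alligator disappears": 4+3 = 7 ✓
Line 3: "four green claw": 1+1+1 = 3 (expected 5)

The third line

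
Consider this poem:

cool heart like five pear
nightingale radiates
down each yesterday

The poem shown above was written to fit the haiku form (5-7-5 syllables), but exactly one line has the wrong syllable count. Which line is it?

Line 1: "cool heart like five pear": 1+1+1+1+1 = 5 ✓
Line 2: "nightingale radiates": 3+3 = 6 (expected 7)
Line 3: "down each yesterday": 1+1+3 = 5 ✓

The second line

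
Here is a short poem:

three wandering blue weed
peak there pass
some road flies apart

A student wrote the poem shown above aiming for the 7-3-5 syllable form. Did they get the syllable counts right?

No

Line 1: three(1) + wandering(3) + blue(1) + weed(1) = 6 (expected 7)
Line 2: peak(1) + there(1) + pass(1) = 3 ✓
Line 3: some(1) + road(1) + flies(1) + apart(2) = 5 ✓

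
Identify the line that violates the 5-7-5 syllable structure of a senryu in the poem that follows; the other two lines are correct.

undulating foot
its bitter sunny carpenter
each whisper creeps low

The second line

Line 1: undulating(4) + foot(1) = 5 ✓
Line 2: its(1) + bitter(2) + sunny(2) + carpenter(3) = 8 (expected 7)
Line 3: each(1) + whisper(2) + creeps(1) + low(1) = 5 ✓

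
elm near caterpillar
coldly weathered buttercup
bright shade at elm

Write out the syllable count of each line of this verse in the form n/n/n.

6/7/4

Line 1: elm(1) + near(1) + caterpillar(4) = 6
Line 2: coldly(2) + weathered(2) + buttercup(3) = 7
Line 3: bright(1) + shade(1) + at(1) + elm(1) = 4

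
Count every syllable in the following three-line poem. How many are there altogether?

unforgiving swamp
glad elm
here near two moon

Line 1: unforgiving (4), swamp (1) → 5
Line 2: glad (1), elm (1) → 2
Line 3: here (1), near (1), two (1), moon (1) → 4
Total: 5 + 2 + 4 = 11

11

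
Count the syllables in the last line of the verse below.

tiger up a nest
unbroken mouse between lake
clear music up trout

The last line: clear (1), music (2), up (1), trout (1) → 5

5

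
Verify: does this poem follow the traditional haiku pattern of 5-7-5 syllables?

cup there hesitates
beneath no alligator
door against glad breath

Line 1: "cup there hesitates": 1+1+3 = 5 ✓
Line 2: "beneath no alligator": 2+1+4 = 7 ✓
Line 3: "door against glad breath": 1+2+1+1 = 5 ✓

Yes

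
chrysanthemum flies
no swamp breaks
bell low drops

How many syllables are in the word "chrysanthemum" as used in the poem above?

4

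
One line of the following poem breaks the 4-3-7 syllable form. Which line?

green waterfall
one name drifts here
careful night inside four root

Line 2

Line 1: green(1) + waterfall(3) = 4 ✓
Line 2: one(1) + name(1) + drifts(1) + here(1) = 4 (expected 3)
Line 3: careful(2) + night(1) + inside(2) + four(1) + root(1) = 7 ✓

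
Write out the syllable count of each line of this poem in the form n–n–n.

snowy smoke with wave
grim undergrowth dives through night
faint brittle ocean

Line 1: snowy (2), smoke (1), with (1), wave (1) → 5
Line 2: grim (1), undergrowth (3), dives (1), through (1), night (1) → 7
Line 3: faint (1), brittle (2), ocean (2) → 5

5–7–5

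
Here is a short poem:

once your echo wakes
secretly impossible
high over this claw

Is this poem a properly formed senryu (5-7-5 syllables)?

Yes

Line 1: once (1), your (1), echo (2), wakes (1) → 5 ✓
Line 2: secretly (3), impossible (4) → 7 ✓
Line 3: high (1), over (2), this (1), claw (1) → 5 ✓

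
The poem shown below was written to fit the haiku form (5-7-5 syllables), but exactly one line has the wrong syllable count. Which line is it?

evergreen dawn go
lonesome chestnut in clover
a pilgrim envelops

Line 3

Line 1: evergreen (3), dawn (1), go (1) → 5 ✓
Line 2: lonesome (2), chestnut (2), in (1), clover (2) → 7 ✓
Line 3: a (1), pilgrim (2), envelops (3) → 6 (expected 5)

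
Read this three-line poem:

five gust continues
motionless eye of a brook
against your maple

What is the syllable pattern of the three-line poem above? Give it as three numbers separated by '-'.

5-7-5

Line 1: five(1) + gust(1) + continues(3) = 5
Line 2: motionless(3) + eye(1) + of(1) + a(1) + brook(1) = 7
Line 3: against(2) + your(1) + maple(2) = 5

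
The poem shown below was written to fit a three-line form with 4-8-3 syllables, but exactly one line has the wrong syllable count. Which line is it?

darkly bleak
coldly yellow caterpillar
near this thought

Line 1: darkly(2) + bleak(1) = 3 (expected 4)
Line 2: coldly(2) + yellow(2) + caterpillar(4) = 8 ✓
Line 3: near(1) + this(1) + thought(1) = 3 ✓

The first line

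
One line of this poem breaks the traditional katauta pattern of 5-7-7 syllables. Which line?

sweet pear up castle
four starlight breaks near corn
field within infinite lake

Line 1: sweet(1) + pear(1) + up(1) + castle(2) = 5 ✓
Line 2: four(1) + starlight(2) + breaks(1) + near(1) + corn(1) = 6 (expected 7)
Line 3: field(1) + within(2) + infinite(3) + lake(1) = 7 ✓

Line 2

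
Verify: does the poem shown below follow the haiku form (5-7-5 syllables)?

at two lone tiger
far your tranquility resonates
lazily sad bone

No

Line 1: at (1), two (1), lone (1), tiger (2) → 5 ✓
Line 2: far (1), your (1), tranquility (4), resonates (3) → 9 (expected 7)
Line 3: lazily (3), sad (1), bone (1) → 5 ✓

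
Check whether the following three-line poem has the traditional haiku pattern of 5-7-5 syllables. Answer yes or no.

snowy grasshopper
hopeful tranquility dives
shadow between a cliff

Line 1: snowy (2), grasshopper (3) → 5 ✓
Line 2: hopeful (2), tranquility (4), dives (1) → 7 ✓
Line 3: shadow (2), between (2), a (1), cliff (1) → 6 (expected 5)

No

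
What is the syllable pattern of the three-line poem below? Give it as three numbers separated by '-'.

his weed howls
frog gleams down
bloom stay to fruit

3-3-4

Line 1: his(1) + weed(1) + howls(1) = 3
Line 2: frog(1) + gleams(1) + down(1) = 3
Line 3: bloom(1) + stay(1) + to(1) + fruit(1) = 4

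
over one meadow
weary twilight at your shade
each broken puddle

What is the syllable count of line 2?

Line 2: weary(2) + twilight(2) + at(1) + your(1) + shade(1) = 7

7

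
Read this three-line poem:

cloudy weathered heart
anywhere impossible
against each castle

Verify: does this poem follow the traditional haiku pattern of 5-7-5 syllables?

Line 1: cloudy(2) + weathered(2) + heart(1) = 5 ✓
Line 2: anywhere(3) + impossible(4) = 7 ✓
Line 3: against(2) + each(1) + castle(2) = 5 ✓

Yes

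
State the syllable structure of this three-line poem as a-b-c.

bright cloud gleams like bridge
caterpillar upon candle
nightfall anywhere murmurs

Line 1: bright(1) + cloud(1) + gleams(1) + like(1) + bridge(1) = 5
Line 2: caterpillar(4) + upon(2) + candle(2) = 8
Line 3: nightfall(2) + anywhere(3) + murmurs(2) = 7

5-8-7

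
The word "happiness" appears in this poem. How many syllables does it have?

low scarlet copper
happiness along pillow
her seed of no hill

3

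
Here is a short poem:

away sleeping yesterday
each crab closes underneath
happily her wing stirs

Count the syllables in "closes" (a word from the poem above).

2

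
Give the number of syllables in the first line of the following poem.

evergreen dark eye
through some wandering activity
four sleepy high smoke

The first line: "evergreen dark eye": 3+1+1 = 5

5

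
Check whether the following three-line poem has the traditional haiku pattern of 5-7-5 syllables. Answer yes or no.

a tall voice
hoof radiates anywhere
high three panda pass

No

Line 1: "a tall voice": 1+1+1 = 3 (expected 5)
Line 2: "hoof radiates anywhere": 1+3+3 = 7 ✓
Line 3: "high three panda pass": 1+1+2+1 = 5 ✓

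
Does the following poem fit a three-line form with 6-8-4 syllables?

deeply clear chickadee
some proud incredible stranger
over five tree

Yes

Line 1: deeply(2) + clear(1) + chickadee(3) = 6 ✓
Line 2: some(1) + proud(1) + incredible(4) + stranger(2) = 8 ✓
Line 3: over(2) + five(1) + tree(1) = 4 ✓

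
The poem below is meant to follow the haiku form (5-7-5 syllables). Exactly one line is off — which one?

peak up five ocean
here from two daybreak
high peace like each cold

Line 1: peak (1), up (1), five (1), ocean (2) → 5 ✓
Line 2: here (1), from (1), two (1), daybreak (2) → 5 (expected 7)
Line 3: high (1), peace (1), like (1), each (1), cold (1) → 5 ✓

Line 2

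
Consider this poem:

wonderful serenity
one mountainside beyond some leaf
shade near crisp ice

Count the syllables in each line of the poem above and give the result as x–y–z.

7–8–4

Line 1: wonderful (3), serenity (4) → 7
Line 2: one (1), mountainside (3), beyond (2), some (1), leaf (1) → 8
Line 3: shade (1), near (1), crisp (1), ice (1) → 4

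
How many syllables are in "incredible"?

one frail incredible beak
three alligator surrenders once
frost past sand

4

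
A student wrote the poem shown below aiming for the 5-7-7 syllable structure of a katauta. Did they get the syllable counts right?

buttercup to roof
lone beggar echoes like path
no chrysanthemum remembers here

No

Line 1: buttercup (3), to (1), roof (1) → 5 ✓
Line 2: lone (1), beggar (2), echoes (2), like (1), path (1) → 7 ✓
Line 3: no (1), chrysanthemum (4), remembers (3), here (1) → 9 (expected 7)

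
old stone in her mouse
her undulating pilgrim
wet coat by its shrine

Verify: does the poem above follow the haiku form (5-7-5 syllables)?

Yes

Line 1: old (1), stone (1), in (1), her (1), mouse (1) → 5 ✓
Line 2: her (1), undulating (4), pilgrim (2) → 7 ✓
Line 3: wet (1), coat (1), by (1), its (1), shrine (1) → 5 ✓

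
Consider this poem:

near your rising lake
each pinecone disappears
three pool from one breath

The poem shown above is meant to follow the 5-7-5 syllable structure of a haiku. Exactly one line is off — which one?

Line 1: near(1) + your(1) + rising(2) + lake(1) = 5 ✓
Line 2: each(1) + pinecone(2) + disappears(3) = 6 (expected 7)
Line 3: three(1) + pool(1) + from(1) + one(1) + breath(1) = 5 ✓

Line 2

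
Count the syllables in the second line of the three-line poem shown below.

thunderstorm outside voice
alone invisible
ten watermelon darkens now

6

The second line: "alone invisible": 2+4 = 6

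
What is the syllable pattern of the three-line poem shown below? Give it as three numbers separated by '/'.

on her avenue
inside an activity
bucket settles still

5/7/5

Line 1: "on her avenue": 1+1+3 = 5
Line 2: "inside an activity": 2+1+4 = 7
Line 3: "bucket settles still": 2+2+1 = 5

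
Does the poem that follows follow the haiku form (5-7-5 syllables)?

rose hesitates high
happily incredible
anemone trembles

Line 1: rose(1) + hesitates(3) + high(1) = 5 ✓
Line 2: happily(3) + incredible(4) = 7 ✓
Line 3: anemone(4) + trembles(2) = 6 (expected 5)

No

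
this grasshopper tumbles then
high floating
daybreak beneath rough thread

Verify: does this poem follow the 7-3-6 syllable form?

Line 1: "this grasshopper tumbles then": 1+3+2+1 = 7 ✓
Line 2: "high floating": 1+2 = 3 ✓
Line 3: "daybreak beneath rough thread": 2+2+1+1 = 6 ✓

Yes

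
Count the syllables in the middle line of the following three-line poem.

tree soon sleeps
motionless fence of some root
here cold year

7

The middle line: "motionless fence of some root": 3+1+1+1+1 = 7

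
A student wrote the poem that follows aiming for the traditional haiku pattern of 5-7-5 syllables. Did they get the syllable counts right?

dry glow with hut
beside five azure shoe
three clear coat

No

Line 1: dry (1), glow (1), with (1), hut (1) → 4 (expected 5)
Line 2: beside (2), five (1), azure (2), shoe (1) → 6 (expected 7)
Line 3: three (1), clear (1), coat (1) → 3 (expected 5)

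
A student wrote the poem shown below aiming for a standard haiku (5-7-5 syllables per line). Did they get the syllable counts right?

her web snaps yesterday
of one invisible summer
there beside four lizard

Line 1: her(1) + web(1) + snaps(1) + yesterday(3) = 6 (expected 5)
Line 2: of(1) + one(1) + invisible(4) + summer(2) = 8 (expected 7)
Line 3: there(1) + beside(2) + four(1) + lizard(2) = 6 (expected 5)

No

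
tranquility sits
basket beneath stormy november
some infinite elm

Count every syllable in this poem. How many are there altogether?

19

Line 1: "tranquility sits": 4+1 = 5
Line 2: "basket beneath stormy november": 2+2+2+3 = 9
Line 3: "some infinite elm": 1+3+1 = 5
Total: 5 + 9 + 5 = 19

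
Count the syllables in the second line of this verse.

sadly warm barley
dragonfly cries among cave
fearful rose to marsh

7

The second line: "dragonfly cries among cave": 3+1+2+1 = 7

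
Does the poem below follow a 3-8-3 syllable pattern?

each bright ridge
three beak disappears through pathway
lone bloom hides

Line 1: each(1) + bright(1) + ridge(1) = 3 ✓
Line 2: three(1) + beak(1) + disappears(3) + through(1) + pathway(2) = 8 ✓
Line 3: lone(1) + bloom(1) + hides(1) = 3 ✓

Yes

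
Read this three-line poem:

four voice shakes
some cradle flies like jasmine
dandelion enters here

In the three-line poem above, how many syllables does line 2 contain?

Line 2: some(1) + cradle(2) + flies(1) + like(1) + jasmine(2) = 7

7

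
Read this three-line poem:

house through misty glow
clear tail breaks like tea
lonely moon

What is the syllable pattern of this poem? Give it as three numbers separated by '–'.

Line 1: "house through misty glow": 1+1+2+1 = 5
Line 2: "clear tail breaks like tea": 1+1+1+1+1 = 5
Line 3: "lonely moon": 2+1 = 3

5–5–3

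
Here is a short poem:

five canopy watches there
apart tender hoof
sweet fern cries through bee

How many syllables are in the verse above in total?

Line 1: five(1) + canopy(3) + watches(2) + there(1) = 7
Line 2: apart(2) + tender(2) + hoof(1) = 5
Line 3: sweet(1) + fern(1) + cries(1) + through(1) + bee(1) = 5
Total: 7 + 5 + 5 = 17

17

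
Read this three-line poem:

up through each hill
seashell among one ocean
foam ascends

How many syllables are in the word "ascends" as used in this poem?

"ascends" has 2 syllables.

2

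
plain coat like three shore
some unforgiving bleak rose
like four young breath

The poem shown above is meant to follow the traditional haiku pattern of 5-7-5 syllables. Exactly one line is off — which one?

Line 1: "plain coat like three shore": 1+1+1+1+1 = 5 ✓
Line 2: "some unforgiving bleak rose": 1+4+1+1 = 7 ✓
Line 3: "like four young breath": 1+1+1+1 = 4 (expected 5)

The third line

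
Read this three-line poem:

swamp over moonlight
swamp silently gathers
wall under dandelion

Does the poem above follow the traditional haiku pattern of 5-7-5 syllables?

Line 1: "swamp over moonlight": 1+2+2 = 5 ✓
Line 2: "swamp silently gathers": 1+3+2 = 6 (expected 7)
Line 3: "wall under dandelion": 1+2+4 = 7 (expected 5)

No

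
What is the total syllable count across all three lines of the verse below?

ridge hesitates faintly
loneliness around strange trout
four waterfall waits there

19

Line 1: ridge (1), hesitates (3), faintly (2) → 6
Line 2: loneliness (3), around (2), strange (1), trout (1) → 7
Line 3: four (1), waterfall (3), waits (1), there (1) → 6
Total: 6 + 7 + 6 = 19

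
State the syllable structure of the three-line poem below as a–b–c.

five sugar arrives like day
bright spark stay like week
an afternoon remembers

Line 1: "five sugar arrives like day": 1+2+2+1+1 = 7
Line 2: "bright spark stay like week": 1+1+1+1+1 = 5
Line 3: "an afternoon remembers": 1+3+3 = 7

7–5–7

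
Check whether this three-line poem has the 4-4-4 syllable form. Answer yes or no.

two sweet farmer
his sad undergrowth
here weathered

No

Line 1: "two sweet farmer": 1+1+2 = 4 ✓
Line 2: "his sad undergrowth": 1+1+3 = 5 (expected 4)
Line 3: "here weathered": 1+2 = 3 (expected 4)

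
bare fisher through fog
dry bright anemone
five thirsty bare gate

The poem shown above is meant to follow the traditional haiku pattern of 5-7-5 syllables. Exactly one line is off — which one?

Line 1: bare(1) + fisher(2) + through(1) + fog(1) = 5 ✓
Line 2: dry(1) + bright(1) + anemone(4) = 6 (expected 7)
Line 3: five(1) + thirsty(2) + bare(1) + gate(1) = 5 ✓

The second line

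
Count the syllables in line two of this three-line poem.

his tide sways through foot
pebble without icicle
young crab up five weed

Line two: "pebble without icicle": 2+2+3 = 7

7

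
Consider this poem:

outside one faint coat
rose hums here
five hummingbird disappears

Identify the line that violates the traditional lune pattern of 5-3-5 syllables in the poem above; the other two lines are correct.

Line 1: "outside one faint coat": 2+1+1+1 = 5 ✓
Line 2: "rose hums here": 1+1+1 = 3 ✓
Line 3: "five hummingbird disappears": 1+3+3 = 7 (expected 5)

Line 3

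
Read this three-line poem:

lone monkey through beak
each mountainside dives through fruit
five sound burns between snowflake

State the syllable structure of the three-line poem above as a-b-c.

5-7-7

Line 1: "lone monkey through beak": 1+2+1+1 = 5
Line 2: "each mountainside dives through fruit": 1+3+1+1+1 = 7
Line 3: "five sound burns between snowflake": 1+1+1+2+2 = 7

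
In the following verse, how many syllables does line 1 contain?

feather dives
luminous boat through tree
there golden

3

Line 1: "feather dives": 2+1 = 3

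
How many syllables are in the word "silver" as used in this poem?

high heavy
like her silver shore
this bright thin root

"silver" has 2 syllables.

2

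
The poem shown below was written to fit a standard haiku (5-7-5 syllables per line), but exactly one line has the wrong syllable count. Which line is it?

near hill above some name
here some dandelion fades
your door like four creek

Line 1: near(1) + hill(1) + above(2) + some(1) + name(1) = 6 (expected 5)
Line 2: here(1) + some(1) + dandelion(4) + fades(1) = 7 ✓
Line 3: your(1) + door(1) + like(1) + four(1) + creek(1) = 5 ✓

The first line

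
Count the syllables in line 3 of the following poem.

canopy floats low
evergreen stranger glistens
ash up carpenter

Line 3: ash (1), up (1), carpenter (3) → 5

5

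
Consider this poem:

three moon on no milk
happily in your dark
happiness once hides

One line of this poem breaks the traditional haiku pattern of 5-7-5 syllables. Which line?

Line 1: "three moon on no milk": 1+1+1+1+1 = 5 ✓
Line 2: "happily in your dark": 3+1+1+1 = 6 (expected 7)
Line 3: "happiness once hides": 3+1+1 = 5 ✓

The second line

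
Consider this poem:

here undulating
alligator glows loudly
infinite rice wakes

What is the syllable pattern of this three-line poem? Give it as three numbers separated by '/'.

5/7/5

Line 1: "here undulating": 1+4 = 5
Line 2: "alligator glows loudly": 4+1+2 = 7
Line 3: "infinite rice wakes": 3+1+1 = 5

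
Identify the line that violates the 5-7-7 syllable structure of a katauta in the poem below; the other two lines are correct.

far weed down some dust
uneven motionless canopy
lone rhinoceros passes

Line 1: far(1) + weed(1) + down(1) + some(1) + dust(1) = 5 ✓
Line 2: uneven(3) + motionless(3) + canopy(3) = 9 (expected 7)
Line 3: lone(1) + rhinoceros(4) + passes(2) = 7 ✓

Line 2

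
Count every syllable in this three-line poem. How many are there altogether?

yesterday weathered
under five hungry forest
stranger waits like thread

Line 1: yesterday(3) + weathered(2) = 5
Line 2: under(2) + five(1) + hungry(2) + forest(2) = 7
Line 3: stranger(2) + waits(1) + like(1) + thread(1) = 5
Total: 5 + 7 + 5 = 17

17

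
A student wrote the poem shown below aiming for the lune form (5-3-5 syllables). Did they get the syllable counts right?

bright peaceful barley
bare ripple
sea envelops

Line 1: "bright peaceful barley": 1+2+2 = 5 ✓
Line 2: "bare ripple": 1+2 = 3 ✓
Line 3: "sea envelops": 1+3 = 4 (expected 5)

No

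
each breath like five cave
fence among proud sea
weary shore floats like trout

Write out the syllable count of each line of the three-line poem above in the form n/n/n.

5/5/6

Line 1: each (1), breath (1), like (1), five (1), cave (1) → 5
Line 2: fence (1), among (2), proud (1), sea (1) → 5
Line 3: weary (2), shore (1), floats (1), like (1), trout (1) → 6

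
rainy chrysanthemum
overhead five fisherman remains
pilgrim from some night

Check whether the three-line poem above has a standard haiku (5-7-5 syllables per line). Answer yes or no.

Line 1: rainy(2) + chrysanthemum(4) = 6 (expected 5)
Line 2: overhead(3) + five(1) + fisherman(3) + remains(2) = 9 (expected 7)
Line 3: pilgrim(2) + from(1) + some(1) + night(1) = 5 ✓

No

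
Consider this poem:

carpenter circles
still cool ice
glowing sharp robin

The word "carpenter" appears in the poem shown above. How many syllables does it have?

"carpenter" has 3 syllables.

3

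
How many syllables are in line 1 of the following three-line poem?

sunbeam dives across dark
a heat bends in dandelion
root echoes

Line 1: sunbeam (2), dives (1), across (2), dark (1) → 6

6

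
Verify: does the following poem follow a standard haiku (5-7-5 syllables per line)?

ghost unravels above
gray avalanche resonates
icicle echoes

Line 1: ghost(1) + unravels(3) + above(2) = 6 (expected 5)
Line 2: gray(1) + avalanche(3) + resonates(3) = 7 ✓
Line 3: icicle(3) + echoes(2) = 5 ✓

No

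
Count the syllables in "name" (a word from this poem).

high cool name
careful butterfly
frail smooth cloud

1

"name" has 1 syllable.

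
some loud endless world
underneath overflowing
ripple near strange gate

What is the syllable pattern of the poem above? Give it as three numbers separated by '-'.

5-7-5

Line 1: some(1) + loud(1) + endless(2) + world(1) = 5
Line 2: underneath(3) + overflowing(4) = 7
Line 3: ripple(2) + near(1) + strange(1) + gate(1) = 5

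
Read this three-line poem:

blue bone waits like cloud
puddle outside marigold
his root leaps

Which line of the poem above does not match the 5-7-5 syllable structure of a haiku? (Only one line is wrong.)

Line 1: "blue bone waits like cloud": 1+1+1+1+1 = 5 ✓
Line 2: "puddle outside marigold": 2+2+3 = 7 ✓
Line 3: "his root leaps": 1+1+1 = 3 (expected 5)

Line 3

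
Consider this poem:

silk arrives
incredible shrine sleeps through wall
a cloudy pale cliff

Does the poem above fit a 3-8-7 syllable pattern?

Line 1: silk(1) + arrives(2) = 3 ✓
Line 2: incredible(4) + shrine(1) + sleeps(1) + through(1) + wall(1) = 8 ✓
Line 3: a(1) + cloudy(2) + pale(1) + cliff(1) = 5 (expected 7)

No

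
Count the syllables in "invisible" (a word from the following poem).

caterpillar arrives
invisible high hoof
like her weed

4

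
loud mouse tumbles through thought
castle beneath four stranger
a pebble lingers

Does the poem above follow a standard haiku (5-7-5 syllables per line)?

No

Line 1: loud (1), mouse (1), tumbles (2), through (1), thought (1) → 6 (expected 5)
Line 2: castle (2), beneath (2), four (1), stranger (2) → 7 ✓
Line 3: a (1), pebble (2), lingers (2) → 5 ✓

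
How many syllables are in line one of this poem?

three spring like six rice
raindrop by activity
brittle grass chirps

5

Line one: three(1) + spring(1) + like(1) + six(1) + rice(1) = 5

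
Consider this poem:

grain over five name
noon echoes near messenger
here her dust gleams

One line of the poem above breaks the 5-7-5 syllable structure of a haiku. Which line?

The third line

Line 1: "grain over five name": 1+2+1+1 = 5 ✓
Line 2: "noon echoes near messenger": 1+2+1+3 = 7 ✓
Line 3: "here her dust gleams": 1+1+1+1 = 4 (expected 5)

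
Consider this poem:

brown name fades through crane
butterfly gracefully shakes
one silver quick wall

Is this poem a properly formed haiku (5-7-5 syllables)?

Line 1: "brown name fades through crane": 1+1+1+1+1 = 5 ✓
Line 2: "butterfly gracefully shakes": 3+3+1 = 7 ✓
Line 3: "one silver quick wall": 1+2+1+1 = 5 ✓

Yes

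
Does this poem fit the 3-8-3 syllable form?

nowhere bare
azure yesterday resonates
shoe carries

Yes

Line 1: "nowhere bare": 2+1 = 3 ✓
Line 2: "azure yesterday resonates": 2+3+3 = 8 ✓
Line 3: "shoe carries": 1+2 = 3 ✓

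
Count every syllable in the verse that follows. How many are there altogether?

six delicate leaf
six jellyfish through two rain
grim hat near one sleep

Line 1: "six delicate leaf": 1+3+1 = 5
Line 2: "six jellyfish through two rain": 1+3+1+1+1 = 7
Line 3: "grim hat near one sleep": 1+1+1+1+1 = 5
Total: 5 + 7 + 5 = 17

17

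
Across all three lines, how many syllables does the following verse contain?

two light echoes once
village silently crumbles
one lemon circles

17

Line 1: "two light echoes once": 1+1+2+1 = 5
Line 2: "village silently crumbles": 2+3+2 = 7
Line 3: "one lemon circles": 1+2+2 = 5
Total: 5 + 7 + 5 = 17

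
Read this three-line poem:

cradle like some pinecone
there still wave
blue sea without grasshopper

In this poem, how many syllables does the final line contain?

The final line: "blue sea without grasshopper": 1+1+2+3 = 7

7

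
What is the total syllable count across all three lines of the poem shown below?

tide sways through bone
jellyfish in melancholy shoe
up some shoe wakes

17

Line 1: "tide sways through bone": 1+1+1+1 = 4
Line 2: "jellyfish in melancholy shoe": 3+1+4+1 = 9
Line 3: "up some shoe wakes": 1+1+1+1 = 4
Total: 4 + 9 + 4 = 17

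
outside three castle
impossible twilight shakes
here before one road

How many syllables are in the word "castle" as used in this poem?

2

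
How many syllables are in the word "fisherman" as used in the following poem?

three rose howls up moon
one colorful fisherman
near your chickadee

3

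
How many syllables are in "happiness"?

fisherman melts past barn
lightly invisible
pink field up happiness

"happiness" has 3 syllables.

3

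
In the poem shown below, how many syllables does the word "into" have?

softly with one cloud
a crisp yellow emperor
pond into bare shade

2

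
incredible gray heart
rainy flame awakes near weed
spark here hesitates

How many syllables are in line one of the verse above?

6

Line one: incredible (4), gray (1), heart (1) → 6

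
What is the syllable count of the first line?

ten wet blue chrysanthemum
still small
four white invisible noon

The first line: ten(1) + wet(1) + blue(1) + chrysanthemum(4) = 7

7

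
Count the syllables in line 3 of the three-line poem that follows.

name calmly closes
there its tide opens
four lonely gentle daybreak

Line 3: four(1) + lonely(2) + gentle(2) + daybreak(2) = 7

7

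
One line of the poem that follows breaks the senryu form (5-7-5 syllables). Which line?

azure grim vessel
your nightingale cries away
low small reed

Line 1: "azure grim vessel": 2+1+2 = 5 ✓
Line 2: "your nightingale cries away": 1+3+1+2 = 7 ✓
Line 3: "low small reed": 1+1+1 = 3 (expected 5)

The third line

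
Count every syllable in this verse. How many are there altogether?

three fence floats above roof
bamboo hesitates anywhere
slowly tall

Line 1: three(1) + fence(1) + floats(1) + above(2) + roof(1) = 6
Line 2: bamboo(2) + hesitates(3) + anywhere(3) = 8
Line 3: slowly(2) + tall(1) = 3
Total: 6 + 8 + 3 = 17

17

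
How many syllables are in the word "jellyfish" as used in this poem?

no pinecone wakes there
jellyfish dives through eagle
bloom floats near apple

3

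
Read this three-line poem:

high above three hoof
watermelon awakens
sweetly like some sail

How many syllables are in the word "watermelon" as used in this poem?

4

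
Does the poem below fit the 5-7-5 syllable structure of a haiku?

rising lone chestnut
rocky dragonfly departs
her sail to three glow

Yes

Line 1: "rising lone chestnut": 2+1+2 = 5 ✓
Line 2: "rocky dragonfly departs": 2+3+2 = 7 ✓
Line 3: "her sail to three glow": 1+1+1+1+1 = 5 ✓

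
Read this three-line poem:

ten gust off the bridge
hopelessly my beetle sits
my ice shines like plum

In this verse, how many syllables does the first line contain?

The first line: ten(1) + gust(1) + off(1) + the(1) + bridge(1) = 5

5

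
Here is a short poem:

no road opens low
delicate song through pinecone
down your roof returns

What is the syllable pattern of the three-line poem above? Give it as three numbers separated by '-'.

5-7-5

Line 1: no(1) + road(1) + opens(2) + low(1) = 5
Line 2: delicate(3) + song(1) + through(1) + pinecone(2) = 7
Line 3: down(1) + your(1) + roof(1) + returns(2) = 5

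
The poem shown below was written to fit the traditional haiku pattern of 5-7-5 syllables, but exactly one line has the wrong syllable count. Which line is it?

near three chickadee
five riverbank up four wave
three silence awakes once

Line 1: near(1) + three(1) + chickadee(3) = 5 ✓
Line 2: five(1) + riverbank(3) + up(1) + four(1) + wave(1) = 7 ✓
Line 3: three(1) + silence(2) + awakes(2) + once(1) = 6 (expected 5)

Line 3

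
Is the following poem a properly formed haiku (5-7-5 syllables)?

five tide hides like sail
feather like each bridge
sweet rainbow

No

Line 1: five (1), tide (1), hides (1), like (1), sail (1) → 5 ✓
Line 2: feather (2), like (1), each (1), bridge (1) → 5 (expected 7)
Line 3: sweet (1), rainbow (2) → 3 (expected 5)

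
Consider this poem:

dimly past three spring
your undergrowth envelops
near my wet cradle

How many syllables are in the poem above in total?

17

Line 1: dimly(2) + past(1) + three(1) + spring(1) = 5
Line 2: your(1) + undergrowth(3) + envelops(3) = 7
Line 3: near(1) + my(1) + wet(1) + cradle(2) = 5
Total: 5 + 7 + 5 = 17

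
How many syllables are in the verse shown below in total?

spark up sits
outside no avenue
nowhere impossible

Line 1: spark (1), up (1), sits (1) → 3
Line 2: outside (2), no (1), avenue (3) → 6
Line 3: nowhere (2), impossible (4) → 6
Total: 3 + 6 + 6 = 15

15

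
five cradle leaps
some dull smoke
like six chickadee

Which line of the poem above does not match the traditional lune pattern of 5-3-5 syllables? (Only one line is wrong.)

Line 1

Line 1: five (1), cradle (2), leaps (1) → 4 (expected 5)
Line 2: some (1), dull (1), smoke (1) → 3 ✓
Line 3: like (1), six (1), chickadee (3) → 5 ✓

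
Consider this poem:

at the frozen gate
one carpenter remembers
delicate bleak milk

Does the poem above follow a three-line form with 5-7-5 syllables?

Line 1: at (1), the (1), frozen (2), gate (1) → 5 ✓
Line 2: one (1), carpenter (3), remembers (3) → 7 ✓
Line 3: delicate (3), bleak (1), milk (1) → 5 ✓

Yes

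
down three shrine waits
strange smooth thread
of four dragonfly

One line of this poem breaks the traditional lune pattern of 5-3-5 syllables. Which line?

The first line

Line 1: "down three shrine waits": 1+1+1+1 = 4 (expected 5)
Line 2: "strange smooth thread": 1+1+1 = 3 ✓
Line 3: "of four dragonfly": 1+1+3 = 5 ✓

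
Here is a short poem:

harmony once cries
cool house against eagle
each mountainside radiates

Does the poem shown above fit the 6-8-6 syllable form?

Line 1: "harmony once cries": 3+1+1 = 5 (expected 6)
Line 2: "cool house against eagle": 1+1+2+2 = 6 (expected 8)
Line 3: "each mountainside radiates": 1+3+3 = 7 (expected 6)

No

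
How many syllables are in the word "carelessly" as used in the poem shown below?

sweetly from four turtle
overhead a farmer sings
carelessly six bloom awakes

3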